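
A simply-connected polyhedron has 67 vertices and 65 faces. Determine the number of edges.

Here V − E + F = 2.
E = V + F − (2) = 67 + 65 − (2) = 130.

130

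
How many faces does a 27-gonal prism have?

A prism on an n-gon has two n-gon bases and n rectangular sides: V = 2·27 = 54, E = 3·27 = 81, F = 27 + 2 = 29.

29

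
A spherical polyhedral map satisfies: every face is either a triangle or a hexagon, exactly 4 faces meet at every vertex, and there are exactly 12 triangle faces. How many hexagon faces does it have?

Let x be the number of hexagons; then F = 12 + x.
Edge–face incidences: 2E = 3·12 + 6·x = 36 + 6x.
Every vertex has degree 4, so 4V = 2E.
Euler: V − E + F = 2 ⇒ (2E)/4 − E + (12 + x) = 2.
Multiply by 8: 2·(2E) − 4·(2E) + 8·(12 + x) = 16, i.e. 96 + 8x − 2·(36 + 6x) = 16.
Collecting terms: −4x + 24 = 16, so −4x = −8, so x = 2.
Then 2E = 36 + 6·2 = 48, so E = 24, V = 2E/4 = 12, F = 12 + 2 = 14.

2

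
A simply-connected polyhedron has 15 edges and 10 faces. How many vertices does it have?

Here V − E + F = 2.
V = 2 + E − F = 2 + 15 − 10 = 7.

7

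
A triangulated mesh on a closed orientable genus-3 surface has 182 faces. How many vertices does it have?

χ = 2 − 2·3 = -4, and every face is a triangle so 3F = 2E.
E = 3·182/2 = 273. Then V = -4 + E − F = -4 + 273 − 182 = 87.

87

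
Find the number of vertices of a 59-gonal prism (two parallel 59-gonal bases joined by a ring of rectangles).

A prism on an n-gon has two n-gon bases and n rectangular sides: V = 2·59 = 118, E = 3·59 = 177, F = 59 + 2 = 61.
Check: V − E + F = 118 − 177 + 61 = 2.

118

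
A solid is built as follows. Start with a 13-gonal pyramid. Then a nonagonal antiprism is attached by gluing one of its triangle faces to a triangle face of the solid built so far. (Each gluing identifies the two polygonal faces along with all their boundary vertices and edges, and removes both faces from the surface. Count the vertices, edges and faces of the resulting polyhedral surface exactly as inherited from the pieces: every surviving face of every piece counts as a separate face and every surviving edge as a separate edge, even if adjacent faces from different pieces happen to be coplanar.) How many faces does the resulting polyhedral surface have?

A 13-gonal pyramid: V=14, E=26, F=14.
Attach a nonagonal antiprism (V=18, E=36, F=20) along a 3-gon: merge 3 vertices and 3 edges, delete both glued faces → V=29, E=59, F=32.
Check: V − E + F = 29 − 59 + 32 = 2.

32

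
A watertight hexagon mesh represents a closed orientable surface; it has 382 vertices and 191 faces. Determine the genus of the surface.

Every face is a hexagon, so 2E = 6·191 = 1146, giving E = 573.
χ = V − E + F = 382 − 573 + 191 = 0.
For a closed orientable surface χ = 2 − 2g, so g = (2 − (0))/2 = 1.

1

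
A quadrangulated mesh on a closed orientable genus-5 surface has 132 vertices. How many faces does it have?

140

χ = 2 − 2·5 = -8, and every face is a square so 4F = 2E.
V − E + F = -8 with E = 4F/2 gives 132 − (4/2 − 1)·F = -8, so F = 140 and E = 280.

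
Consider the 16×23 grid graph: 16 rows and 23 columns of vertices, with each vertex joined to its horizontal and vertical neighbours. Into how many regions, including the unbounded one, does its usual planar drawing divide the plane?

331

The grid has V = 16·23 = 368 vertices and E = 16·22 + 23·15 = 697 edges.
F = 2 − V + E = 2 − 368 + 697 = 331.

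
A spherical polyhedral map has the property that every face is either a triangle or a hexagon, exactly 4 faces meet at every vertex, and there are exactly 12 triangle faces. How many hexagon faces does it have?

2

Let x be the number of hexagons; then F = 12 + x.
Edge–face incidences: 2E = 3·12 + 6·x = 36 + 6x.
Every vertex has degree 4, so 4V = 2E.
Euler: V − E + F = 2 ⇒ (2E)/4 − E + (12 + x) = 2.
Multiply by 8: 2·(2E) − 4·(2E) + 8·(12 + x) = 16, i.e. 96 + 8x − 2·(36 + 6x) = 16.
Collecting terms: −4x + 24 = 16, so −4x = −8, so x = 2.
Then 2E = 36 + 6·2 = 48, so E = 24, V = 2E/4 = 12, F = 12 + 2 = 14.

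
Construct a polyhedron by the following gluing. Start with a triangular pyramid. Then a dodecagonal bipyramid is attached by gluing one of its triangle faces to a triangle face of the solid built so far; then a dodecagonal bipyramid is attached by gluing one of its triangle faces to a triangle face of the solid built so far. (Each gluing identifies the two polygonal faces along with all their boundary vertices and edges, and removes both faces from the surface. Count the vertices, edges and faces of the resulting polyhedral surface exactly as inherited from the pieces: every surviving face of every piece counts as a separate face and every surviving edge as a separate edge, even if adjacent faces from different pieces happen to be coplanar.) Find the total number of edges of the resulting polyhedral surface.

A triangular pyramid: V=4, E=6, F=4.
Attach a dodecagonal bipyramid (V=14, E=36, F=24) along a 3-gon: merge 3 vertices and 3 edges, delete both glued faces → V=15, E=39, F=26.
Attach a dodecagonal bipyramid (V=14, E=36, F=24) along a 3-gon: merge 3 vertices and 3 edges, delete both glued faces → V=26, E=72, F=48.
Check: V − E + F = 26 − 72 + 48 = 2.

72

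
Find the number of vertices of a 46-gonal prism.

92

A prism on an n-gon has two n-gon bases and n rectangular sides: V = 2·46 = 92, E = 3·46 = 138, F = 46 + 2 = 48.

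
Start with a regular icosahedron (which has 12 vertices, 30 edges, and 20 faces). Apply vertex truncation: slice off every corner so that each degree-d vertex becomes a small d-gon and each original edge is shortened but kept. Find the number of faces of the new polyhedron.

32

Truncation replaces each original edge-end by a new vertex, so V′ = 2E = 60.
Each original edge survives, and each old vertex of degree d contributes d new edges; summing degrees gives Σd = 2E, so E′ = E + 2E = 3E = 90.
Each original face survives and each original vertex becomes one new face: F′ = F + V = 32.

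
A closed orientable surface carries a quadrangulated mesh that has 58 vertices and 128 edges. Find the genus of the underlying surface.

Every face is a square and each edge borders two faces, so 4F = 2·128, giving F = 64.
χ = V − E + F = 58 − 128 + 64 = -6.
For a closed orientable surface χ = 2 − 2g, so g = (2 − (-6))/2 = 4.

4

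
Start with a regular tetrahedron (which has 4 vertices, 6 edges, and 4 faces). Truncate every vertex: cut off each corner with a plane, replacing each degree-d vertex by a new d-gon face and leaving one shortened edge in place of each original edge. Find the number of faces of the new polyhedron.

Truncation replaces each original edge-end by a new vertex, so V′ = 2E = 12.
Each original edge survives, and each old vertex of degree d contributes d new edges; summing degrees gives Σd = 2E, so E′ = E + 2E = 3E = 18.
Each original face survives and each original vertex becomes one new face: F′ = F + V = 8.

8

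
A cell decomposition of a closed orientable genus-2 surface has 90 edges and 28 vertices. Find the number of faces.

60

For a closed orientable surface of genus 2, χ = 2 − 2·2 = -2.
F = -2 − V + E = -2 − 28 + 90 = 60.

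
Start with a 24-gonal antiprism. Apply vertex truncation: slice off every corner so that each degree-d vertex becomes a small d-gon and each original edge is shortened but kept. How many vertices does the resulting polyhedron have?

192

The base solid has V = 48, E = 96, F = 50.
Truncation replaces each original edge-end by a new vertex, so V′ = 2E = 192.
Each original edge survives, and each old vertex of degree d contributes d new edges; summing degrees gives Σd = 2E, so E′ = E + 2E = 3E = 288.
Each original face survives and each original vertex becomes one new face: F′ = F + V = 98.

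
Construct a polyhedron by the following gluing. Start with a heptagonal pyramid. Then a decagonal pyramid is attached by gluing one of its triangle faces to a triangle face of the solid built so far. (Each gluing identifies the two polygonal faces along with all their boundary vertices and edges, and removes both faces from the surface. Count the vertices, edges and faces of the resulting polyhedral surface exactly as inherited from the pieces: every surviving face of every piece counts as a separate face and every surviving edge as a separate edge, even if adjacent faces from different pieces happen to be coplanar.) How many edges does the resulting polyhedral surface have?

A heptagonal pyramid: V=8, E=14, F=8.
Attach a decagonal pyramid (V=11, E=20, F=11) along a 3-gon: merge 3 vertices and 3 edges, delete both glued faces → V=16, E=31, F=17.
Check: V − E + F = 16 − 31 + 17 = 2.

31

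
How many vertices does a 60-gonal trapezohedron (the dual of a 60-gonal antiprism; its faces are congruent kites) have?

The n-trapezohedron (dual of the n-antiprism) has V = 2·60 + 2 = 122, E = 4·60 = 240, F = 2·60 = 120.

122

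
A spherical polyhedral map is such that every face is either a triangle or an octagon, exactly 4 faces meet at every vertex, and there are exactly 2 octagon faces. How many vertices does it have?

16

Let x be the number of triangles; then F = 2 + x.
Edge–face incidences: 2E = 8·2 + 3·x = 16 + 3x.
Every vertex has degree 4, so 4V = 2E.
Euler: V − E + F = 2 ⇒ (2E)/4 − E + (2 + x) = 2.
Multiply by 8: 2·(2E) − 4·(2E) + 8·(2 + x) = 16, i.e. 16 + 8x − 2·(16 + 3x) = 16.
Collecting terms: 2x − 16 = 16, so 2x = 32, so x = 16.
Then 2E = 16 + 3·16 = 64, so E = 32, V = 2E/4 = 16, F = 2 + 16 = 18.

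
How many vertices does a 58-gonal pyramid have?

A pyramid on an n-gon base has one n-gon and n triangles: V = 58 + 1 = 59, E = 2·58 = 116, F = 58 + 1 = 59.

59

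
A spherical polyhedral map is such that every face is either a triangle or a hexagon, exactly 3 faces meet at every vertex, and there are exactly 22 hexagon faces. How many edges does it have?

Let x be the number of triangles; then F = 22 + x.
Edge–face incidences: 2E = 6·22 + 3·x = 132 + 3x.
Every vertex has degree 3, so 3V = 2E.
Euler: V − E + F = 2 ⇒ (2E)/3 − E + (22 + x) = 2.
Multiply by 6: 2·(2E) − 3·(2E) + 6·(22 + x) = 12, i.e. 132 + 6x − (132 + 3x) = 12.
Collecting terms: 3x = 12, so x = 4.
Then 2E = 132 + 3·4 = 144, so E = 72, V = 2E/3 = 48, F = 22 + 4 = 26.

72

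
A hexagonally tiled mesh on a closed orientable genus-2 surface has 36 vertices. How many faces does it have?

χ = 2 − 2·2 = -2, and every face is a hexagon so 6F = 2E.
V − E + F = -2 with E = 6F/2 gives 36 − (6/2 − 1)·F = -2, so F = 19 and E = 57.

19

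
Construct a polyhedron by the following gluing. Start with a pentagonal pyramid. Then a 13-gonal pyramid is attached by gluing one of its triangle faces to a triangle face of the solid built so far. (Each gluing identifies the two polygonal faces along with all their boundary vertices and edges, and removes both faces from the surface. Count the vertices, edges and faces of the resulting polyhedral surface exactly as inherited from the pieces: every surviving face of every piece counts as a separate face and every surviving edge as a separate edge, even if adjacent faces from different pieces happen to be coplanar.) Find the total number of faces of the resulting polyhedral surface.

18

A pentagonal pyramid: V=6, E=10, F=6.
Attach a 13-gonal pyramid (V=14, E=26, F=14) along a 3-gon: merge 3 vertices and 3 edges, delete both glued faces → V=17, E=33, F=18.
Check: V − E + F = 17 − 33 + 18 = 2.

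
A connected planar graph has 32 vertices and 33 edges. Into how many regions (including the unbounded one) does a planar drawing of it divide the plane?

Euler's formula for a connected plane graph: V − E + F = 2, so F = 2 − 32 + 33 = 3.

3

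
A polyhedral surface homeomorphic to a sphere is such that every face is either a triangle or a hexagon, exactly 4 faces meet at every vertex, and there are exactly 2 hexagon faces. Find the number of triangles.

12

Let x be the number of triangles; then F = 2 + x.
Edge–face incidences: 2E = 6·2 + 3·x = 12 + 3x.
Every vertex has degree 4, so 4V = 2E.
Euler: V − E + F = 2 ⇒ (2E)/4 − E + (2 + x) = 2.
Multiply by 8: 2·(2E) − 4·(2E) + 8·(2 + x) = 16, i.e. 16 + 8x − 2·(12 + 3x) = 16.
Collecting terms: 2x − 8 = 16, so 2x = 24, so x = 12.
Then 2E = 12 + 3·12 = 48, so E = 24, V = 2E/4 = 12, F = 2 + 12 = 14.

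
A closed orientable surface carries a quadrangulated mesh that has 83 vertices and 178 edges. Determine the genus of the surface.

Every face is a square and each edge borders two faces, so 4F = 2·178, giving F = 89.
χ = V − E + F = 83 − 178 + 89 = -6.
For a closed orientable surface χ = 2 − 2g, so g = (2 − (-6))/2 = 4.

4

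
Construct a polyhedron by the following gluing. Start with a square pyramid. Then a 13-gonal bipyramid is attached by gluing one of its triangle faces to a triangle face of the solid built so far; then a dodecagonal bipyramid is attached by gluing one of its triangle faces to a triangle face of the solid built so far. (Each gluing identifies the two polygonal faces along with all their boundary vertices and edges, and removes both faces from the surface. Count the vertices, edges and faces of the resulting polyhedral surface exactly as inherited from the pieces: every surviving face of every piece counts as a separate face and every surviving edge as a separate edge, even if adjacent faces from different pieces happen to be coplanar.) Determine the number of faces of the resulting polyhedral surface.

51

A square pyramid: V=5, E=8, F=5.
Attach a 13-gonal bipyramid (V=15, E=39, F=26) along a 3-gon: merge 3 vertices and 3 edges, delete both glued faces → V=17, E=44, F=29.
Attach a dodecagonal bipyramid (V=14, E=36, F=24) along a 3-gon: merge 3 vertices and 3 edges, delete both glued faces → V=28, E=77, F=51.
Check: V − E + F = 28 − 77 + 51 = 2.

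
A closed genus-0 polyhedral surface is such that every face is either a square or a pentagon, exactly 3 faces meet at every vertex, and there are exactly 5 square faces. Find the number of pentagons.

2

Let x be the number of pentagons; then F = 5 + x.
Edge–face incidences: 2E = 4·5 + 5·x = 20 + 5x.
Every vertex has degree 3, so 3V = 2E.
Euler: V − E + F = 2 ⇒ (2E)/3 − E + (5 + x) = 2.
Multiply by 6: 2·(2E) − 3·(2E) + 6·(5 + x) = 12, i.e. 30 + 6x − (20 + 5x) = 12.
Collecting terms: x + 10 = 12, so x = 2.
Then 2E = 20 + 5·2 = 30, so E = 15, V = 2E/3 = 10, F = 5 + 2 = 7.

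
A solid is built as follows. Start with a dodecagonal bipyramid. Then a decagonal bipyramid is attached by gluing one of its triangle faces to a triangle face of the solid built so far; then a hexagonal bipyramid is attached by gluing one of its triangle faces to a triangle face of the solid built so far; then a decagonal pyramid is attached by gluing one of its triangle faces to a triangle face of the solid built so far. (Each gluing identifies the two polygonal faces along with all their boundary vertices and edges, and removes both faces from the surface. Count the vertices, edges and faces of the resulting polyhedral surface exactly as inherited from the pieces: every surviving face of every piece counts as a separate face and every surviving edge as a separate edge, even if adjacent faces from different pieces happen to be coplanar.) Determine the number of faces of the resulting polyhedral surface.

A dodecagonal bipyramid: V=14, E=36, F=24.
Attach a decagonal bipyramid (V=12, E=30, F=20) along a 3-gon: merge 3 vertices and 3 edges, delete both glued faces → V=23, E=63, F=42.
Attach a hexagonal bipyramid (V=8, E=18, F=12) along a 3-gon: merge 3 vertices and 3 edges, delete both glued faces → V=28, E=78, F=52.
Attach a decagonal pyramid (V=11, E=20, F=11) along a 3-gon: merge 3 vertices and 3 edges, delete both glued faces → V=36, E=95, F=61.
Check: V − E + F = 36 − 95 + 61 = 2.

61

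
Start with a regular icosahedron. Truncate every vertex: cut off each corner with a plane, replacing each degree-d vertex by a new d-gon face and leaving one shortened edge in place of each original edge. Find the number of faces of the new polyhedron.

32

The base solid has V = 12, E = 30, F = 20.
Truncation replaces each original edge-end by a new vertex, so V′ = 2E = 60.
Each original edge survives, and each old vertex of degree d contributes d new edges; summing degrees gives Σd = 2E, so E′ = E + 2E = 3E = 90.
Each original face survives and each original vertex becomes one new face: F′ = F + V = 32.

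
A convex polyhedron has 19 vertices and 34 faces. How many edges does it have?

51

Here V − E + F = 2.
E = V + F − (2) = 19 + 34 − (2) = 51.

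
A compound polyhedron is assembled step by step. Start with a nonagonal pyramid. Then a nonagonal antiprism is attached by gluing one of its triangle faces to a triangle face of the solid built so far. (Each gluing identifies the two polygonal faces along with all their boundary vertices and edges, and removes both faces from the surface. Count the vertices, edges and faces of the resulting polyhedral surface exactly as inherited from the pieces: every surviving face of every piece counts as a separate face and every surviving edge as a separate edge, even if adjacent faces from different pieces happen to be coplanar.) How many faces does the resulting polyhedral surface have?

A nonagonal pyramid: V=10, E=18, F=10.
Attach a nonagonal antiprism (V=18, E=36, F=20) along a 3-gon: merge 3 vertices and 3 edges, delete both glued faces → V=25, E=51, F=28.
Check: V − E + F = 25 − 51 + 28 = 2.

28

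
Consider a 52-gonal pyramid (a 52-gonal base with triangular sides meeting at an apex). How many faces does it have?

A pyramid on an n-gon base has one n-gon and n triangles: V = 52 + 1 = 53, E = 2·52 = 104, F = 52 + 1 = 53.

53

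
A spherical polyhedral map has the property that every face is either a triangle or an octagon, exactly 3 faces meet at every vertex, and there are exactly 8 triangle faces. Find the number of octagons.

Let x be the number of octagons; then F = 8 + x.
Edge–face incidences: 2E = 3·8 + 8·x = 24 + 8x.
Every vertex has degree 3, so 3V = 2E.
Euler: V − E + F = 2 ⇒ (2E)/3 − E + (8 + x) = 2.
Multiply by 6: 2·(2E) − 3·(2E) + 6·(8 + x) = 12, i.e. 48 + 6x − (24 + 8x) = 12.
Collecting terms: −2x + 24 = 12, so −2x = −12, so x = 6.
Then 2E = 24 + 8·6 = 72, so E = 36, V = 2E/3 = 24, F = 8 + 6 = 14.

6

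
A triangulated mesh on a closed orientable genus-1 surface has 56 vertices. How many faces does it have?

112

χ = 2 − 2·1 = 0, and every face is a triangle so 3F = 2E.
V − E + F = 0 with E = 3F/2 gives 56 − (3/2 − 1)·F = 0, so F = 112 and E = 168.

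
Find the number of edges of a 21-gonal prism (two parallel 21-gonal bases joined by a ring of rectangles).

63

A prism on an n-gon has two n-gon bases and n rectangular sides: V = 2·21 = 42, E = 3·21 = 63, F = 21 + 2 = 23.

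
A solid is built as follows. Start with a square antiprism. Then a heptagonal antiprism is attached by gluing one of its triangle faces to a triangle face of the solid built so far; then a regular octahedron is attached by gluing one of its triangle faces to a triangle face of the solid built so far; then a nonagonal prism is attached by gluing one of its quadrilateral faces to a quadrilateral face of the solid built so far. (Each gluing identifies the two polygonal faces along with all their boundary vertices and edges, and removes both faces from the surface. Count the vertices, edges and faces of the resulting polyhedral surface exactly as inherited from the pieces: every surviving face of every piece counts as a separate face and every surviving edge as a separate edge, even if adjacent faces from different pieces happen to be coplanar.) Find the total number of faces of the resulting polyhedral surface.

A square antiprism: V=8, E=16, F=10.
Attach a heptagonal antiprism (V=14, E=28, F=16) along a 3-gon: merge 3 vertices and 3 edges, delete both glued faces → V=19, E=41, F=24.
Attach a regular octahedron (V=6, E=12, F=8) along a 3-gon: merge 3 vertices and 3 edges, delete both glued faces → V=22, E=50, F=30.
Attach a nonagonal prism (V=18, E=27, F=11) along a 4-gon: merge 4 vertices and 4 edges, delete both glued faces → V=36, E=73, F=39.
Check: V − E + F = 36 − 73 + 39 = 2.

39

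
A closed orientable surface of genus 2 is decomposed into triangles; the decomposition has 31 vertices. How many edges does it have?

χ = 2 − 2·2 = -2, and every face is a triangle so 3F = 2E.
V − E + F = -2 with E = 3F/2 gives 31 − (3/2 − 1)·F = -2, so F = 66 and E = 99.

99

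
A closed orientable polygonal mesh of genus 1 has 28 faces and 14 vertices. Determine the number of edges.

42

For a closed orientable surface of genus 1, χ = 2 − 2·1 = 0.
E = V + F − (0) = 14 + 28 − (0) = 42.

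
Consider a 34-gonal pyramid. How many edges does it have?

68

A pyramid on an n-gon base has one n-gon and n triangles: V = 34 + 1 = 35, E = 2·34 = 68, F = 34 + 1 = 35.
Check: V − E + F = 35 − 68 + 35 = 2.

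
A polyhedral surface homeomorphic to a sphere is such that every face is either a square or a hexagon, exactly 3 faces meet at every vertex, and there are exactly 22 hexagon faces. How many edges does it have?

Let x be the number of squares; then F = 22 + x.
Edge–face incidences: 2E = 6·22 + 4·x = 132 + 4x.
Every vertex has degree 3, so 3V = 2E.
Euler: V − E + F = 2 ⇒ (2E)/3 − E + (22 + x) = 2.
Multiply by 6: 2·(2E) − 3·(2E) + 6·(22 + x) = 12, i.e. 132 + 6x − (132 + 4x) = 12.
Collecting terms: 2x = 12, so x = 6.
Then 2E = 132 + 4·6 = 156, so E = 78, V = 2E/3 = 52, F = 22 + 6 = 28.

78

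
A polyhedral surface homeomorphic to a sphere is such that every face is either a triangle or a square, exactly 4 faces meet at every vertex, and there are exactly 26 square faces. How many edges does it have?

Let x be the number of triangles; then F = 26 + x.
Edge–face incidences: 2E = 4·26 + 3·x = 104 + 3x.
Every vertex has degree 4, so 4V = 2E.
Euler: V − E + F = 2 ⇒ (2E)/4 − E + (26 + x) = 2.
Multiply by 8: 2·(2E) − 4·(2E) + 8·(26 + x) = 16, i.e. 208 + 8x − 2·(104 + 3x) = 16.
Collecting terms: 2x = 16, so x = 8.
Then 2E = 104 + 3·8 = 128, so E = 64, V = 2E/4 = 32, F = 26 + 8 = 34.

64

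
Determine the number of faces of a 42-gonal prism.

44

A prism on an n-gon has two n-gon bases and n rectangular sides: V = 2·42 = 84, E = 3·42 = 126, F = 42 + 2 = 44.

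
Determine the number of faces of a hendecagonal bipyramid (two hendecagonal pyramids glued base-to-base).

22

A bipyramid over an n-gon has 2n triangular faces and n + 2 vertices: V = 11 + 2 = 13, E = 3·11 = 33, F = 2·11 = 22.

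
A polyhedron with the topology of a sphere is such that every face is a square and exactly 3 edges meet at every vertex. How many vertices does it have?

8

Each face has 4 edges and each edge borders two faces, so 2E = 4F.
Each vertex has degree 3, so 3V = 2E and hence V = 4F/3.
Euler: V − E + F = 2 ⇒ (4F/3) − (4F/2) + F = 2.
Multiply by 6: (8 − 12 + 6)F = 12, i.e. 2F = 12.
So F = 6, E = 4·6/2 = 12, V = 4·6/3 = 8.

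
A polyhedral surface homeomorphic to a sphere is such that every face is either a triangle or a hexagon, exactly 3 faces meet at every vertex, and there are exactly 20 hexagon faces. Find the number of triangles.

4

Let x be the number of triangles; then F = 20 + x.
Edge–face incidences: 2E = 6·20 + 3·x = 120 + 3x.
Every vertex has degree 3, so 3V = 2E.
Euler: V − E + F = 2 ⇒ (2E)/3 − E + (20 + x) = 2.
Multiply by 6: 2·(2E) − 3·(2E) + 6·(20 + x) = 12, i.e. 120 + 6x − (120 + 3x) = 12.
Collecting terms: 3x = 12, so x = 4.
Then 2E = 120 + 3·4 = 132, so E = 66, V = 2E/3 = 44, F = 20 + 4 = 24.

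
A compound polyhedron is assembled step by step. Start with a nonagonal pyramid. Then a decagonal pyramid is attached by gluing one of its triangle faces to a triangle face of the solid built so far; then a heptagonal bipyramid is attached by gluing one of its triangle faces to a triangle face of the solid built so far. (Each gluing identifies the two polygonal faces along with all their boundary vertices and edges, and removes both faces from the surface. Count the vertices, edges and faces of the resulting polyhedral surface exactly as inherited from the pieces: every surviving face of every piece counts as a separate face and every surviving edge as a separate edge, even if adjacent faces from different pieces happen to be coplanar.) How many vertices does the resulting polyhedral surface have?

A nonagonal pyramid: V=10, E=18, F=10.
Attach a decagonal pyramid (V=11, E=20, F=11) along a 3-gon: merge 3 vertices and 3 edges, delete both glued faces → V=18, E=35, F=19.
Attach a heptagonal bipyramid (V=9, E=21, F=14) along a 3-gon: merge 3 vertices and 3 edges, delete both glued faces → V=24, E=53, F=31.
Check: V − E + F = 24 − 53 + 31 = 2.

24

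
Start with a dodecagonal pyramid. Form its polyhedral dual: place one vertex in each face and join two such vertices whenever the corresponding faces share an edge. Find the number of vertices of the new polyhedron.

13

The base solid has V = 13, E = 24, F = 13.
The dual swaps V and F and preserves E: V′ = F = 13, E′ = E = 24, F′ = V = 13.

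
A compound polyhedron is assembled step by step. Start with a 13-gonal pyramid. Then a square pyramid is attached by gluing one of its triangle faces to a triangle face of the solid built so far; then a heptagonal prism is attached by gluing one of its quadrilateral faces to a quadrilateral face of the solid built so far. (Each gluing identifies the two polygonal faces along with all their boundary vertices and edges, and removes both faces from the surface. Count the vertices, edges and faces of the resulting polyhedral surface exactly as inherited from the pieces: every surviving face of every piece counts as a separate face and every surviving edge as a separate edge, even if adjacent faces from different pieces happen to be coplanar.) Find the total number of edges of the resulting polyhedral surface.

48

A 13-gonal pyramid: V=14, E=26, F=14.
Attach a square pyramid (V=5, E=8, F=5) along a 3-gon: merge 3 vertices and 3 edges, delete both glued faces → V=16, E=31, F=17.
Attach a heptagonal prism (V=14, E=21, F=9) along a 4-gon: merge 4 vertices and 4 edges, delete both glued faces → V=26, E=48, F=24.
Check: V − E + F = 26 − 48 + 24 = 2.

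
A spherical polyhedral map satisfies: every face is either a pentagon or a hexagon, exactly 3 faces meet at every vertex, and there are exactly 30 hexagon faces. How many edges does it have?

Let x be the number of pentagons; then F = 30 + x.
Edge–face incidences: 2E = 6·30 + 5·x = 180 + 5x.
Every vertex has degree 3, so 3V = 2E.
Euler: V − E + F = 2 ⇒ (2E)/3 − E + (30 + x) = 2.
Multiply by 6: 2·(2E) − 3·(2E) + 6·(30 + x) = 12, i.e. 180 + 6x − (180 + 5x) = 12.
Collecting terms: x = 12.
Then 2E = 180 + 5·12 = 240, so E = 120, V = 2E/3 = 80, F = 30 + 12 = 42.

120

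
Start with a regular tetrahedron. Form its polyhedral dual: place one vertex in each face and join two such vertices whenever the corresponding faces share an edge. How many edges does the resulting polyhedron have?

The base solid has V = 4, E = 6, F = 4.
The dual swaps V and F and preserves E: V′ = F = 4, E′ = E = 6, F′ = V = 4.

6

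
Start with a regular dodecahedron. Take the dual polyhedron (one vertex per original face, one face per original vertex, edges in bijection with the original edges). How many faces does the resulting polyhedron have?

20

The base solid has V = 20, E = 30, F = 12.
The dual swaps V and F and preserves E: V′ = F = 12, E′ = E = 30, F′ = V = 20.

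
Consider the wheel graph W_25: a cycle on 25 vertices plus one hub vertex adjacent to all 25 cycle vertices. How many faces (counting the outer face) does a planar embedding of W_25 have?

W_25 has V = 25 + 1 = 26 vertices and E = 2·25 = 50 edges.
By Euler's formula F = 2 − V + E = 2 − 26 + 50 = 26.

26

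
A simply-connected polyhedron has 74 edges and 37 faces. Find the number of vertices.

Here V − E + F = 2.
V = 2 + E − F = 2 + 74 − 37 = 39.

39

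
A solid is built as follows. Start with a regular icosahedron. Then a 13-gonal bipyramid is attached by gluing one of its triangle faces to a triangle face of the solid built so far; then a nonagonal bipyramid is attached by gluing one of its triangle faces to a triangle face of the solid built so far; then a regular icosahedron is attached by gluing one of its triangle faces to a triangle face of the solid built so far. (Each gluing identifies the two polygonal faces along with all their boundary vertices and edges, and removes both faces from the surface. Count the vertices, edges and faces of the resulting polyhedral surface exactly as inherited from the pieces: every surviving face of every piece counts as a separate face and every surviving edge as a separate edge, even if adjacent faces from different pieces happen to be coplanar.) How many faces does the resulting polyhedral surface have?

A regular icosahedron: V=12, E=30, F=20.
Attach a 13-gonal bipyramid (V=15, E=39, F=26) along a 3-gon: merge 3 vertices and 3 edges, delete both glued faces → V=24, E=66, F=44.
Attach a nonagonal bipyramid (V=11, E=27, F=18) along a 3-gon: merge 3 vertices and 3 edges, delete both glued faces → V=32, E=90, F=60.
Attach a regular icosahedron (V=12, E=30, F=20) along a 3-gon: merge 3 vertices and 3 edges, delete both glued faces → V=41, E=117, F=78.
Check: V − E + F = 41 − 117 + 78 = 2.

78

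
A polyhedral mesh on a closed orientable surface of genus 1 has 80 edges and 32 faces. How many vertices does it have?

48

For a closed orientable surface of genus 1, χ = 2 − 2·1 = 0.
V = 0 + E − F = 0 + 80 − 32 = 48.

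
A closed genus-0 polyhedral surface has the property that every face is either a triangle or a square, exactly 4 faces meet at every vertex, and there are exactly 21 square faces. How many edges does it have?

54

Let x be the number of triangles; then F = 21 + x.
Edge–face incidences: 2E = 4·21 + 3·x = 84 + 3x.
Every vertex has degree 4, so 4V = 2E.
Euler: V − E + F = 2 ⇒ (2E)/4 − E + (21 + x) = 2.
Multiply by 8: 2·(2E) − 4·(2E) + 8·(21 + x) = 16, i.e. 168 + 8x − 2·(84 + 3x) = 16.
Collecting terms: 2x = 16, so x = 8.
Then 2E = 84 + 3·8 = 108, so E = 54, V = 2E/4 = 27, F = 21 + 8 = 29.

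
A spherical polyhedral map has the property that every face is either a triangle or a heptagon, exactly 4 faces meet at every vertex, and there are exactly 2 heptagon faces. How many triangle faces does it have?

14

Let x be the number of triangles; then F = 2 + x.
Edge–face incidences: 2E = 7·2 + 3·x = 14 + 3x.
Every vertex has degree 4, so 4V = 2E.
Euler: V − E + F = 2 ⇒ (2E)/4 − E + (2 + x) = 2.
Multiply by 8: 2·(2E) − 4·(2E) + 8·(2 + x) = 16, i.e. 16 + 8x − 2·(14 + 3x) = 16.
Collecting terms: 2x − 12 = 16, so 2x = 28, so x = 14.
Then 2E = 14 + 3·14 = 56, so E = 28, V = 2E/4 = 14, F = 2 + 14 = 16.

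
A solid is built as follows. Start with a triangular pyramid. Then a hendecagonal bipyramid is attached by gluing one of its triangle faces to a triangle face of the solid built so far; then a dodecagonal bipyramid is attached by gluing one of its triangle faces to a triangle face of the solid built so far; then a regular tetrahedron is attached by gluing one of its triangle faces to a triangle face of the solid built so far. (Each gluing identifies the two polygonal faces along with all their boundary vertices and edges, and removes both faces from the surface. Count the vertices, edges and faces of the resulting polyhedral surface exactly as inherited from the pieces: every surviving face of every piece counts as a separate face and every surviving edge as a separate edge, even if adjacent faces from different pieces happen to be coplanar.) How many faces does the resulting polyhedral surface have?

48

A triangular pyramid: V=4, E=6, F=4.
Attach a hendecagonal bipyramid (V=13, E=33, F=22) along a 3-gon: merge 3 vertices and 3 edges, delete both glued faces → V=14, E=36, F=24.
Attach a dodecagonal bipyramid (V=14, E=36, F=24) along a 3-gon: merge 3 vertices and 3 edges, delete both glued faces → V=25, E=69, F=46.
Attach a regular tetrahedron (V=4, E=6, F=4) along a 3-gon: merge 3 vertices and 3 edges, delete both glued faces → V=26, E=72, F=48.
Check: V − E + F = 26 − 72 + 48 = 2.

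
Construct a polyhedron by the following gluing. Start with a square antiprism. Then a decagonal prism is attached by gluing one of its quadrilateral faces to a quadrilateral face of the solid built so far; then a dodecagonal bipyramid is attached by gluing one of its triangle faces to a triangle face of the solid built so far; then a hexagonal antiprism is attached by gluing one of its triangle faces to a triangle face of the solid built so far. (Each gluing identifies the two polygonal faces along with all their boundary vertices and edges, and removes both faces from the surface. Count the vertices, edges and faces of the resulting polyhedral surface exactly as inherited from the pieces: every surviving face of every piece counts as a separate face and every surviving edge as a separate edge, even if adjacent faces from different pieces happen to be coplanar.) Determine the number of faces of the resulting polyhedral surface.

54

A square antiprism: V=8, E=16, F=10.
Attach a decagonal prism (V=20, E=30, F=12) along a 4-gon: merge 4 vertices and 4 edges, delete both glued faces → V=24, E=42, F=20.
Attach a dodecagonal bipyramid (V=14, E=36, F=24) along a 3-gon: merge 3 vertices and 3 edges, delete both glued faces → V=35, E=75, F=42.
Attach a hexagonal antiprism (V=12, E=24, F=14) along a 3-gon: merge 3 vertices and 3 edges, delete both glued faces → V=44, E=96, F=54.
Check: V − E + F = 44 − 96 + 54 = 2.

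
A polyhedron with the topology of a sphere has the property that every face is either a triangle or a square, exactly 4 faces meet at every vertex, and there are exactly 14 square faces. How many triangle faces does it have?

Let x be the number of triangles; then F = 14 + x.
Edge–face incidences: 2E = 4·14 + 3·x = 56 + 3x.
Every vertex has degree 4, so 4V = 2E.
Euler: V − E + F = 2 ⇒ (2E)/4 − E + (14 + x) = 2.
Multiply by 8: 2·(2E) − 4·(2E) + 8·(14 + x) = 16, i.e. 112 + 8x − 2·(56 + 3x) = 16.
Collecting terms: 2x = 16, so x = 8.
Then 2E = 56 + 3·8 = 80, so E = 40, V = 2E/4 = 20, F = 14 + 8 = 22.

8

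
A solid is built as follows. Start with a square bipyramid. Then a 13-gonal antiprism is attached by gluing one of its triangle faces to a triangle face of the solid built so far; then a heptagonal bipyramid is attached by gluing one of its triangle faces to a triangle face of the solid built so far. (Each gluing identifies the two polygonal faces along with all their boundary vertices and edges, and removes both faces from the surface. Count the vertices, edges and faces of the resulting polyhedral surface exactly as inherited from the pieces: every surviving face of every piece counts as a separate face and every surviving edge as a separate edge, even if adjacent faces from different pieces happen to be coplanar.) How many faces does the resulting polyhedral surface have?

A square bipyramid: V=6, E=12, F=8.
Attach a 13-gonal antiprism (V=26, E=52, F=28) along a 3-gon: merge 3 vertices and 3 edges, delete both glued faces → V=29, E=61, F=34.
Attach a heptagonal bipyramid (V=9, E=21, F=14) along a 3-gon: merge 3 vertices and 3 edges, delete both glued faces → V=35, E=79, F=46.
Check: V − E + F = 35 − 79 + 46 = 2.

46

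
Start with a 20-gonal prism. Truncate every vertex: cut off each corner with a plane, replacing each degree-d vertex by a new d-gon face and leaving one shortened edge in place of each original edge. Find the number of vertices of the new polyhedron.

The base solid has V = 40, E = 60, F = 22.
Truncation replaces each original edge-end by a new vertex, so V′ = 2E = 120.
Each original edge survives, and each old vertex of degree d contributes d new edges; summing degrees gives Σd = 2E, so E′ = E + 2E = 3E = 180.
Each original face survives and each original vertex becomes one new face: F′ = F + V = 62.

120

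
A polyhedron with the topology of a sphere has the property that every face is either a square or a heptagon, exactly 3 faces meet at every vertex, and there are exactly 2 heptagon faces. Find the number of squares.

7

Let x be the number of squares; then F = 2 + x.
Edge–face incidences: 2E = 7·2 + 4·x = 14 + 4x.
Every vertex has degree 3, so 3V = 2E.
Euler: V − E + F = 2 ⇒ (2E)/3 − E + (2 + x) = 2.
Multiply by 6: 2·(2E) − 3·(2E) + 6·(2 + x) = 12, i.e. 12 + 6x − (14 + 4x) = 12.
Collecting terms: 2x − 2 = 12, so 2x = 14, so x = 7.
Then 2E = 14 + 4·7 = 42, so E = 21, V = 2E/3 = 14, F = 2 + 7 = 9.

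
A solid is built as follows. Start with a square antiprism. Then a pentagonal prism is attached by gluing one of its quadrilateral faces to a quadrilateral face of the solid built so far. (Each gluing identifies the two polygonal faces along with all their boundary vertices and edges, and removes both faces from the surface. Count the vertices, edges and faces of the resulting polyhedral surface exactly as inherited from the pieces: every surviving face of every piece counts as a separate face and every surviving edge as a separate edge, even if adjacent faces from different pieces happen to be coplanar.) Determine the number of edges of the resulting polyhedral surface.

A square antiprism: V=8, E=16, F=10.
Attach a pentagonal prism (V=10, E=15, F=7) along a 4-gon: merge 4 vertices and 4 edges, delete both glued faces → V=14, E=27, F=15.
Check: V − E + F = 14 − 27 + 15 = 2.

27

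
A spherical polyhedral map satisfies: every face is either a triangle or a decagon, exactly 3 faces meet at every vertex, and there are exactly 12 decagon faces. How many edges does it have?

Let x be the number of triangles; then F = 12 + x.
Edge–face incidences: 2E = 10·12 + 3·x = 120 + 3x.
Every vertex has degree 3, so 3V = 2E.
Euler: V − E + F = 2 ⇒ (2E)/3 − E + (12 + x) = 2.
Multiply by 6: 2·(2E) − 3·(2E) + 6·(12 + x) = 12, i.e. 72 + 6x − (120 + 3x) = 12.
Collecting terms: 3x − 48 = 12, so 3x = 60, so x = 20.
Then 2E = 120 + 3·20 = 180, so E = 90, V = 2E/3 = 60, F = 12 + 20 = 32.

90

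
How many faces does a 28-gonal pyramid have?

29

A pyramid on an n-gon base has one n-gon and n triangles: V = 28 + 1 = 29, E = 2·28 = 56, F = 28 + 1 = 29.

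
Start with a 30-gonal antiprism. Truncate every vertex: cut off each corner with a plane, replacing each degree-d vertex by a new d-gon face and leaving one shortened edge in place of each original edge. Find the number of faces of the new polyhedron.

122

The base solid has V = 60, E = 120, F = 62.
Truncation replaces each original edge-end by a new vertex, so V′ = 2E = 240.
Each original edge survives, and each old vertex of degree d contributes d new edges; summing degrees gives Σd = 2E, so E′ = E + 2E = 3E = 360.
Each original face survives and each original vertex becomes one new face: F′ = F + V = 122.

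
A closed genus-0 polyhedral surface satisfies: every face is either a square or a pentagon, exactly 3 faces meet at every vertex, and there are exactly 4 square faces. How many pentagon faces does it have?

Let x be the number of pentagons; then F = 4 + x.
Edge–face incidences: 2E = 4·4 + 5·x = 16 + 5x.
Every vertex has degree 3, so 3V = 2E.
Euler: V − E + F = 2 ⇒ (2E)/3 − E + (4 + x) = 2.
Multiply by 6: 2·(2E) − 3·(2E) + 6·(4 + x) = 12, i.e. 24 + 6x − (16 + 5x) = 12.
Collecting terms: x + 8 = 12, so x = 4.
Then 2E = 16 + 5·4 = 36, so E = 18, V = 2E/3 = 12, F = 4 + 4 = 8.

4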